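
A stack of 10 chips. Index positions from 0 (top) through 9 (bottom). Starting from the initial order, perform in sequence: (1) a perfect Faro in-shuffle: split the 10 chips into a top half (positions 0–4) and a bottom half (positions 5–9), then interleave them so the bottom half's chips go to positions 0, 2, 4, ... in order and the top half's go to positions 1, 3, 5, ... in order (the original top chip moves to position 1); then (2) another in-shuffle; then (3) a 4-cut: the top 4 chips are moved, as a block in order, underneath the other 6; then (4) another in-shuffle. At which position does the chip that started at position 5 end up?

Track the chip from position 5 forward through each operation:
  after op 1 (in-shuffle): 5 → 0
  after op 2 (in-shuffle): 0 → 1
  after op 3 (cut 4): 1 → 7
  after op 4 (in-shuffle): 7 → 4

4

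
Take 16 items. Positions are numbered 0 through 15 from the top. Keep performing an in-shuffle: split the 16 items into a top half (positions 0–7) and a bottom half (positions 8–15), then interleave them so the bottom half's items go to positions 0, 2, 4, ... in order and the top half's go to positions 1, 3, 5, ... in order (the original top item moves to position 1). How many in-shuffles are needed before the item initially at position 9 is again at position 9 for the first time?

8

Follow position 9 under repeated in-shuffles:
9 → 2 → 5 → 11 → 6 → 13 → 10 → 4 → 9
It first returns after 8 in-shuffles.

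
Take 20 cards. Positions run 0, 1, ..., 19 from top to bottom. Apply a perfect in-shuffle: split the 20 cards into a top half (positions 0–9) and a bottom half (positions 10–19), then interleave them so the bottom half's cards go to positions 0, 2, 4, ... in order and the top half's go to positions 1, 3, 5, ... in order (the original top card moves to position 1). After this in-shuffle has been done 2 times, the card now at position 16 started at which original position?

19

Work backwards from position 16, undoing one in-shuffle at a time:
16 ← 18 ← 19
So the card now at position 16 started at position 19.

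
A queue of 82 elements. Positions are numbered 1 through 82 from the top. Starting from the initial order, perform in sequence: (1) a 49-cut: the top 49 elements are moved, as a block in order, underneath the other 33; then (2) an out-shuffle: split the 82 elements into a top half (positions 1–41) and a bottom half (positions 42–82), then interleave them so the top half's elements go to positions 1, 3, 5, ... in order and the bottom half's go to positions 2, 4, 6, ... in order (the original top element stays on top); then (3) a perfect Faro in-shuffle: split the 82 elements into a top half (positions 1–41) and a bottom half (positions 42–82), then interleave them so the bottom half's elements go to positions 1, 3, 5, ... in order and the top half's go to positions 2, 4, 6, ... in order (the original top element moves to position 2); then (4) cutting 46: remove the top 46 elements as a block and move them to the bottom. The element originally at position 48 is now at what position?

31

Track the element from position 48 forward through each operation:
  after op 1 (cut 49): 48 → 81
  after op 2 (out-shuffle): 81 → 80
  after op 3 (in-shuffle): 80 → 77
  after op 4 (cut 46): 77 → 31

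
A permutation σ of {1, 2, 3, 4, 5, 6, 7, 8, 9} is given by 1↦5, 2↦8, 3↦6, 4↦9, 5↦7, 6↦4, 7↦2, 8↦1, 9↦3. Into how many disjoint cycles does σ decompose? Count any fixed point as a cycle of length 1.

2

Cycle decomposition: (1 5 7 2 8) (3 6 4 9).
2 cycles.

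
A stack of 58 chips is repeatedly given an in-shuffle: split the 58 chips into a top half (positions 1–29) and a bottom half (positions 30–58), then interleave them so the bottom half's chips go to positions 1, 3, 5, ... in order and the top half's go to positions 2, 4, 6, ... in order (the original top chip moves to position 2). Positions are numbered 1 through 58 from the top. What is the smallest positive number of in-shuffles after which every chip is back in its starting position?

58

The in-shuffle permutes the 58 positions with cycle lengths [58].
Every chip is home exactly when every cycle has completed a whole number of laps, i.e. after lcm(58) = 58 in-shuffles.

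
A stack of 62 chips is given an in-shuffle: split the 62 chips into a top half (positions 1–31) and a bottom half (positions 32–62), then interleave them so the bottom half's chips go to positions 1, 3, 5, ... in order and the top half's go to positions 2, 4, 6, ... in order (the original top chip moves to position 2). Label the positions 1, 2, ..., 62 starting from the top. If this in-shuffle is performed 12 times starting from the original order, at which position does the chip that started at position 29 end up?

Track the chip's position through each in-shuffle:
29 → 58 → 53 → 43 → 23 → 46 → 29 → 58 → 53 → 43 → 23 → 46 → 29

29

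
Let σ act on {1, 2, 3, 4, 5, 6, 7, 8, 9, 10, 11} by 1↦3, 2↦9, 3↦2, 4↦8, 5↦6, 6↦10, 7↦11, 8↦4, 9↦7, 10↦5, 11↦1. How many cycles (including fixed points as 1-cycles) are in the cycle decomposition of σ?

3

Cycle decomposition: (1 3 2 9 7 11) (4 8) (5 6 10).
3 cycles.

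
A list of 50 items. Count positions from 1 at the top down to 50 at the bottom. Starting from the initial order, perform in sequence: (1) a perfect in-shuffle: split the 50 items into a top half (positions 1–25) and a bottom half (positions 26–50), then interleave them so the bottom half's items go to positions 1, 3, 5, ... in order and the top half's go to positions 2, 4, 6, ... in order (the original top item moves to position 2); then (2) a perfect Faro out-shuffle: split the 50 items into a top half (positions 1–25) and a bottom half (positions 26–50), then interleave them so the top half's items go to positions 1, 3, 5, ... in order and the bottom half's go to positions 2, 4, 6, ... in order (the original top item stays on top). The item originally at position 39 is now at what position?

Track the item from position 39 forward through each operation:
  after op 1 (in-shuffle): 39 → 27
  after op 2 (out-shuffle): 27 → 4

4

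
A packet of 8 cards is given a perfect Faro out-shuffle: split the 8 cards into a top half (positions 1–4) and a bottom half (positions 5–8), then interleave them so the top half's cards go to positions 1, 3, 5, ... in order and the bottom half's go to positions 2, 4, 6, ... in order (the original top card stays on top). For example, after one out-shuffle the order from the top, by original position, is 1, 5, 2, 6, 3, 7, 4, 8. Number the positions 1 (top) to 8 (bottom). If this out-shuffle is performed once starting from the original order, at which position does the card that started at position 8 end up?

8

Position 8 is a fixed point of every out-shuffle, so the card never moves.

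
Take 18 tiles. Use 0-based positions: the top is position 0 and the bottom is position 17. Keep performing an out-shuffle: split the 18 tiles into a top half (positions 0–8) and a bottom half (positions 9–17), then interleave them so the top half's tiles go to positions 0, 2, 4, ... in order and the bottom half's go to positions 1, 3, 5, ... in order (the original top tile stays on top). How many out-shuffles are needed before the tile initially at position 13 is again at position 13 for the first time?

Follow position 13 under repeated out-shuffles:
13 → 9 → 1 → 2 → 4 → 8 → 16 → 15 → 13
It first returns after 8 out-shuffles.

8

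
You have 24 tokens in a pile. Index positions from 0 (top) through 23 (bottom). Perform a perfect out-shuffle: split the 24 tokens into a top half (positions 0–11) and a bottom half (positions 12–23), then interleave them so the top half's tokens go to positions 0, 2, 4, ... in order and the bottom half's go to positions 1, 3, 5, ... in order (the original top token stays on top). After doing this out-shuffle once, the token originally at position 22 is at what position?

Track the token's position through each out-shuffle:
22 → 21

21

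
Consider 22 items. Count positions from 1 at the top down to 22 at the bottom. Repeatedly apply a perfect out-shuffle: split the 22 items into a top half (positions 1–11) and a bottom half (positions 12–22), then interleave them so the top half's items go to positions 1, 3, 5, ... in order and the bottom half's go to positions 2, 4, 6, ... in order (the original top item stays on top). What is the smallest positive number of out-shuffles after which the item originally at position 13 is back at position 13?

3

Follow position 13 under repeated out-shuffles:
13 → 4 → 7 → 13
It first returns after 3 out-shuffles.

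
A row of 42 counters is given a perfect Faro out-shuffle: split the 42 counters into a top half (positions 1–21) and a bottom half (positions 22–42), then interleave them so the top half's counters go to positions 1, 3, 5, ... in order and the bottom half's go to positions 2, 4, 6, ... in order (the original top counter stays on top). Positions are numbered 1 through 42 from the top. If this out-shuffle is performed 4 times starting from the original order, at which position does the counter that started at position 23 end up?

Track the counter's position through each out-shuffle:
23 → 4 → 7 → 13 → 25

25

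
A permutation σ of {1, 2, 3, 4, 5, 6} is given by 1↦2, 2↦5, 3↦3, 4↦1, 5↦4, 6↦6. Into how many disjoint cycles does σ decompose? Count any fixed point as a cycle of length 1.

3

Cycle decomposition: (1 2 5 4) (3) (6).
3 cycles.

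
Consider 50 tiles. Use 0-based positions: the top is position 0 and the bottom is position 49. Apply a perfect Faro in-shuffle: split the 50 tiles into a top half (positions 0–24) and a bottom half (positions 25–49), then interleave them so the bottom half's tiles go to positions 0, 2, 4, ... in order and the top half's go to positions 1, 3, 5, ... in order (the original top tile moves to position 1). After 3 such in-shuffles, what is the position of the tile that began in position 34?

24

Track the tile's position through each in-shuffle:
34 → 18 → 37 → 24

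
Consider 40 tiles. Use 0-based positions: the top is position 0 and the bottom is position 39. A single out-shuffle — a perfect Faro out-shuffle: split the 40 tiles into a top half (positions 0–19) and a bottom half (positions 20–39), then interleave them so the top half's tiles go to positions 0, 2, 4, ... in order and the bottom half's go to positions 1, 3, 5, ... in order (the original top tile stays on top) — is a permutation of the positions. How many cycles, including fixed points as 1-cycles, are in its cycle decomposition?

Trace each unvisited position around until it returns:
(0) (1 2 4 8 16 32 ... len 12) (3 6 12 24 9 18 ... len 12) (7 14 28 17 34 29 ... len 12) (13 26) (39)
6 cycles in total.

6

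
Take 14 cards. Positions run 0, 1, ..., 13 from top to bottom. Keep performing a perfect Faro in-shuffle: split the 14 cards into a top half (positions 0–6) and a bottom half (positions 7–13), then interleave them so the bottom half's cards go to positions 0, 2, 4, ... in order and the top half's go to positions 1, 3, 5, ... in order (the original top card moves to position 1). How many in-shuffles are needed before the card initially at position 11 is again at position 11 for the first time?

4

Follow position 11 under repeated in-shuffles:
11 → 8 → 2 → 5 → 11
It first returns after 4 in-shuffles.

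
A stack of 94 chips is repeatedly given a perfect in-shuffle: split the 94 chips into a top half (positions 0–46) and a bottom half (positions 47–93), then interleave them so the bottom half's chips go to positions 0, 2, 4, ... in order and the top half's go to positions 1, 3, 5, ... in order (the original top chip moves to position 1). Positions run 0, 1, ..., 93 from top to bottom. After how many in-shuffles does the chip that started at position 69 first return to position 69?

18

Follow position 69 under repeated in-shuffles:
69 → 44 → 89 → 84 → 74 → 54 → 14 → 29 → 59 → 24 → 49 → 4 → 9 → 19 → 39 → 79 → 64 → 34 → 69
It first returns after 18 in-shuffles.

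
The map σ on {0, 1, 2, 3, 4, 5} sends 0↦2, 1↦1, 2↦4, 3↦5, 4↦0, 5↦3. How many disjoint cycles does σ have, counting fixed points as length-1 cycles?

3

Cycle decomposition: (0 2 4) (1) (3 5).
3 cycles.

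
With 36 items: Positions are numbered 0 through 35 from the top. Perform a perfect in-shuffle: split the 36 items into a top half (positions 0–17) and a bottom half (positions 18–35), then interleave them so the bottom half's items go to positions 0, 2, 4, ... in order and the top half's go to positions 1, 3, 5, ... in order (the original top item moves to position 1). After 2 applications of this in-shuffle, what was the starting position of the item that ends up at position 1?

18

Work backwards from position 1, undoing one in-shuffle at a time:
1 ← 0 ← 18
So the item now at position 1 started at position 18.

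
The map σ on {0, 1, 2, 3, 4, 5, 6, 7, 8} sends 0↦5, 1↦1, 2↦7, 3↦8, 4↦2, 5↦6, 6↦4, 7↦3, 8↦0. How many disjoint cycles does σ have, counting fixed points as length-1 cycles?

Cycle decomposition: (0 5 6 4 2 7 3 8) (1).
2 cycles.

2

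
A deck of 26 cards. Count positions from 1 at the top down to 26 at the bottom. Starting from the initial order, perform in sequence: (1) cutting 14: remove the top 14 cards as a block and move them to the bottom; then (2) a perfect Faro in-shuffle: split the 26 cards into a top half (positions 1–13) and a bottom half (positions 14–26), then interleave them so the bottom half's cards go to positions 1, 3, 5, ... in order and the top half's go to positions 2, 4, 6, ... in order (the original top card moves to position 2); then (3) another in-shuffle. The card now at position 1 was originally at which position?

21

Undo the operations in reverse order, starting from position 1:
  undo op 3 (in-shuffle, from bottom half): 1 ← 14
  undo op 2 (in-shuffle, from top half): 14 ← 7
  undo op 1 (cut 14): 7 ← 21
So the card at position 1 came from original position 21.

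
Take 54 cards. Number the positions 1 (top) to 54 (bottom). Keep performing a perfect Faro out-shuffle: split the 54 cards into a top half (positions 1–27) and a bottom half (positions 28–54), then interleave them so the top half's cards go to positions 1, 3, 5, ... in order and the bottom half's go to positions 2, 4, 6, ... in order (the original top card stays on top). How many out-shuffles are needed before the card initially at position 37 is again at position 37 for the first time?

Follow position 37 under repeated out-shuffles:
37 → 20 → 39 → 24 → 47 → 40 → 26 → 51 → ... → 37 (length 52)
It first returns after 52 out-shuffles.

52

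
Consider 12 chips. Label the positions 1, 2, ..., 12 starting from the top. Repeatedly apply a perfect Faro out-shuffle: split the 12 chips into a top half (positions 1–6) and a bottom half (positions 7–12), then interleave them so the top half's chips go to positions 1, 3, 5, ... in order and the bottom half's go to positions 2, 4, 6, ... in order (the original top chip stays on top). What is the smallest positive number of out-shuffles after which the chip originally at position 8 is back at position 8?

Follow position 8 under repeated out-shuffles:
8 → 4 → 7 → 2 → 3 → 5 → 9 → 6 → 11 → 10 → 8
It first returns after 10 out-shuffles.

10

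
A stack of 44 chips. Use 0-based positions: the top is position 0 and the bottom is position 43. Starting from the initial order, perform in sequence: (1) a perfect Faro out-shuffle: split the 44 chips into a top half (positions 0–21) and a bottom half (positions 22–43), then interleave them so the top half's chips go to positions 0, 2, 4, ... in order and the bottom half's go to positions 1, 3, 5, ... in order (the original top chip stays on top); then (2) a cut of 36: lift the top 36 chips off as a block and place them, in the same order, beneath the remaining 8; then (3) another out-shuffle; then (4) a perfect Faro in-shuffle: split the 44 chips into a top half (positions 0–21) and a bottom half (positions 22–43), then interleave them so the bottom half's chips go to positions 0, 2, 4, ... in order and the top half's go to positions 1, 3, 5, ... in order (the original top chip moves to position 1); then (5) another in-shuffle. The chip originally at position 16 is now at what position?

16

Track the chip from position 16 forward through each operation:
  after op 1 (out-shuffle): 16 → 32
  after op 2 (cut 36): 32 → 40
  after op 3 (out-shuffle): 40 → 37
  after op 4 (in-shuffle): 37 → 30
  after op 5 (in-shuffle): 30 → 16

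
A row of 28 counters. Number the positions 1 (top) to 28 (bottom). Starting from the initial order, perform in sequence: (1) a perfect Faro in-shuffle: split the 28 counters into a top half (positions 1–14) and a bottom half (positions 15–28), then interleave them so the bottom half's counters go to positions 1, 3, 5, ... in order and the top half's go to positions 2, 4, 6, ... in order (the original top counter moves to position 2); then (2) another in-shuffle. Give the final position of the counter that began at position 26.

17

Track the counter from position 26 forward through each operation:
  after op 1 (in-shuffle): 26 → 23
  after op 2 (in-shuffle): 23 → 17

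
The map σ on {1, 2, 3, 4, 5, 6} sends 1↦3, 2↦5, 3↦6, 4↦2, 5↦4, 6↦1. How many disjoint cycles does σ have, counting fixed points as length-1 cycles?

2

Cycle decomposition: (1 3 6) (2 5 4).
2 cycles.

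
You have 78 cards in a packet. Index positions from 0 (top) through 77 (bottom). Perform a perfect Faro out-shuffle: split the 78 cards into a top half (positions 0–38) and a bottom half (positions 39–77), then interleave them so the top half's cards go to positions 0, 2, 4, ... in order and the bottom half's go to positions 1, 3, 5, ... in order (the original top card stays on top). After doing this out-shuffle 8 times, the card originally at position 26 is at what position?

Track the card's position through each out-shuffle:
26 → 52 → 27 → 54 → 31 → 62 → 47 → 17 → 34

34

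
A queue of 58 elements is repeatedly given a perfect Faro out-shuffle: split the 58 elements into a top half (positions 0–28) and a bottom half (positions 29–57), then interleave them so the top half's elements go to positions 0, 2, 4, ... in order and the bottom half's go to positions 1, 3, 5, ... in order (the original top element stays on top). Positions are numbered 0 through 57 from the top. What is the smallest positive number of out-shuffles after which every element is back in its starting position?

18

The out-shuffle permutes the 58 positions with cycle lengths [1, 1, 2, 18, 18, 18].
Every element is home exactly when every cycle has completed a whole number of laps, i.e. after lcm(1, 2, 18) = 18 out-shuffles.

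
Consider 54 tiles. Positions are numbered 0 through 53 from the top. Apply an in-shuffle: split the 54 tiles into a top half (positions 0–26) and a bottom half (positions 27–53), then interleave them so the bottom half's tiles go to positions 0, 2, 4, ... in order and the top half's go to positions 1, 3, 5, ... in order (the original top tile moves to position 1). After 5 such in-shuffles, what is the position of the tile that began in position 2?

Track the tile's position through each in-shuffle:
2 → 5 → 11 → 23 → 47 → 40

40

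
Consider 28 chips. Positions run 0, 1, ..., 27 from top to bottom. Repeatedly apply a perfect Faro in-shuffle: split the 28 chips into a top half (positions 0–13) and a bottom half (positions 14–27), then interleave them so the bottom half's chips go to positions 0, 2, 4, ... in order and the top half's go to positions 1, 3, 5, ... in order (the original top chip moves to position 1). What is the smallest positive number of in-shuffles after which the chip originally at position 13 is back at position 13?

28

Follow position 13 under repeated in-shuffles:
13 → 27 → 26 → 24 → 20 → 12 → 25 → 22 → ... → 13 (length 28)
It first returns after 28 in-shuffles.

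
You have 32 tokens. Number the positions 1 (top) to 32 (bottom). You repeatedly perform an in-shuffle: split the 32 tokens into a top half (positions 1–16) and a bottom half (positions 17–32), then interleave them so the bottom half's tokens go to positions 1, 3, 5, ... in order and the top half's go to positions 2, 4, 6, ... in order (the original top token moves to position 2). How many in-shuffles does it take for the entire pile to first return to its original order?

The in-shuffle permutes the 32 positions with cycle lengths [2, 10, 10, 10].
Every token is home exactly when every cycle has completed a whole number of laps, i.e. after lcm(2, 10) = 10 in-shuffles.

10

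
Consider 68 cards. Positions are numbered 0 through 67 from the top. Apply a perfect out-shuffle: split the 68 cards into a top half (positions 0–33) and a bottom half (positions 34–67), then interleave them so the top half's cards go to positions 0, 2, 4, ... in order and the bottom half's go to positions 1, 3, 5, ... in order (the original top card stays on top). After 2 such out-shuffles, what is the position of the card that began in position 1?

Track the card's position through each out-shuffle:
1 → 2 → 4

4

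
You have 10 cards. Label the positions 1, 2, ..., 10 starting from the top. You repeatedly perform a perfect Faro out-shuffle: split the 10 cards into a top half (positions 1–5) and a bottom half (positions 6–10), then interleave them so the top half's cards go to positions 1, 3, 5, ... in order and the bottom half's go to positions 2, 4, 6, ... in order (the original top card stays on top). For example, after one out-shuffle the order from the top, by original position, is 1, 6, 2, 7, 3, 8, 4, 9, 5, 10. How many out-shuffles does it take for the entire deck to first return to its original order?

The out-shuffle permutes the 10 positions with cycle lengths [1, 1, 2, 6].
Every card is home exactly when every cycle has completed a whole number of laps, i.e. after lcm(1, 2, 6) = 6 out-shuffles.

6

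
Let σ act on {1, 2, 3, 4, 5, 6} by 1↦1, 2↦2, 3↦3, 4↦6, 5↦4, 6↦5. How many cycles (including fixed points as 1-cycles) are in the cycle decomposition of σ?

Cycle decomposition: (1) (2) (3) (4 6 5).
4 cycles.

4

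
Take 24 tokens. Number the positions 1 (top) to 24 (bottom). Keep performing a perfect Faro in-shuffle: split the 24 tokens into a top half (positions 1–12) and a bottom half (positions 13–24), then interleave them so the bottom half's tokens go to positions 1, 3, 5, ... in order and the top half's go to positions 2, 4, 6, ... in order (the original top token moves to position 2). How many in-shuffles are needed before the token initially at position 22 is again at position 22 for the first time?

20

Follow position 22 under repeated in-shuffles:
22 → 19 → 13 → 1 → 2 → 4 → 8 → 16 → 7 → 14 → 3 → 6 → 12 → 24 → 23 → 21 → 17 → 9 → 18 → 11 → 22
It first returns after 20 in-shuffles.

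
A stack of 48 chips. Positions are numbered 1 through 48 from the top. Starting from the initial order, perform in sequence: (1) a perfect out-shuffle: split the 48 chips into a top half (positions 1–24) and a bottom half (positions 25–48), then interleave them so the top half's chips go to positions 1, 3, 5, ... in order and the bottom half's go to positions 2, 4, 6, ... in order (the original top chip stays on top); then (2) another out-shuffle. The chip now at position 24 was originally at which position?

42

Undo the operations in reverse order, starting from position 24:
  undo op 2 (out-shuffle, from bottom half): 24 ← 36
  undo op 1 (out-shuffle, from bottom half): 36 ← 42
So the chip at position 24 came from original position 42.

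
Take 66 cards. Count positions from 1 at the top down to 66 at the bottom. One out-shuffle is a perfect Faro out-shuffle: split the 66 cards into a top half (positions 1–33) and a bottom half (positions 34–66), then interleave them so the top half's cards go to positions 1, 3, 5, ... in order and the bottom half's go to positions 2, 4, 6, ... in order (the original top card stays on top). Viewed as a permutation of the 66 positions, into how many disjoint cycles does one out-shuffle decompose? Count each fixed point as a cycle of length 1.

Trace each unvisited position around until it returns:
(1) (2 3 5 9 17 33 ... len 12) (4 7 13 25 49 32 ... len 12) (6 11 21 41 16 31 ... len 12) (8 15 29 57 48 30 ... len 12) (12 23 45 24 47 28 ... len 12) (14 27 53 40) (66)
8 cycles in total.

8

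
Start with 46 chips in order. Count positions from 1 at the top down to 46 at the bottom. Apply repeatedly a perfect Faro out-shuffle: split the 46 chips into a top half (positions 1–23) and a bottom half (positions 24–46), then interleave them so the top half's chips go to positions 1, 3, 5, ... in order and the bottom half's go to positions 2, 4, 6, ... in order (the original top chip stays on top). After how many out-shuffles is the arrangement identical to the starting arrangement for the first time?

12

The out-shuffle permutes the 46 positions with cycle lengths [1, 1, 2, 4, 4, 4, 6, 12, 12].
Every chip is home exactly when every cycle has completed a whole number of laps, i.e. after lcm(1, 2, 4, 6, 12) = 12 out-shuffles.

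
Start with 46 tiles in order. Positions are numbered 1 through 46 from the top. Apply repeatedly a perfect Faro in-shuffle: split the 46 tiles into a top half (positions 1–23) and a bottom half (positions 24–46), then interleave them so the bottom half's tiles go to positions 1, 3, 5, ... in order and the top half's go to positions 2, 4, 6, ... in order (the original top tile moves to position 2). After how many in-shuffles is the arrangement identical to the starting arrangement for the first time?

The in-shuffle permutes the 46 positions with cycle lengths [23, 23].
Every tile is home exactly when every cycle has completed a whole number of laps, i.e. after lcm(23) = 23 in-shuffles.

23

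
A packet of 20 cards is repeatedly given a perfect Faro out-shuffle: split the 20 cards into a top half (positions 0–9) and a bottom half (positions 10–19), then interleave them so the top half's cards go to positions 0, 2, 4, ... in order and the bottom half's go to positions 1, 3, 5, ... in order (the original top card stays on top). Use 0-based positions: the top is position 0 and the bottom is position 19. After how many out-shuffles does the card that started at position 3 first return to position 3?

Follow position 3 under repeated out-shuffles:
3 → 6 → 12 → 5 → 10 → 1 → 2 → 4 → 8 → 16 → 13 → 7 → 14 → 9 → 18 → 17 → 15 → 11 → 3
It first returns after 18 out-shuffles.

18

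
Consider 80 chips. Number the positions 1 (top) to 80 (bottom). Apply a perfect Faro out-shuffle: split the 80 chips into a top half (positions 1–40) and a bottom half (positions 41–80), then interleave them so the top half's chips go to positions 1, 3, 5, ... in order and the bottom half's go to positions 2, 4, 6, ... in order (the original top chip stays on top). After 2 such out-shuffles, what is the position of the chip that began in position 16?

61

Track the chip's position through each out-shuffle:
16 → 31 → 61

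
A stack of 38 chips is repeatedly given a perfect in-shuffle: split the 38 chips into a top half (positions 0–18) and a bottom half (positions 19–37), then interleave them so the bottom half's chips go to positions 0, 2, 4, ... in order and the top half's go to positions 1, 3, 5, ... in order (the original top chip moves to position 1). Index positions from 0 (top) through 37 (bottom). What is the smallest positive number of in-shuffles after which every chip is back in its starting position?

12

The in-shuffle permutes the 38 positions with cycle lengths [2, 12, 12, 12].
Every chip is home exactly when every cycle has completed a whole number of laps, i.e. after lcm(2, 12) = 12 in-shuffles.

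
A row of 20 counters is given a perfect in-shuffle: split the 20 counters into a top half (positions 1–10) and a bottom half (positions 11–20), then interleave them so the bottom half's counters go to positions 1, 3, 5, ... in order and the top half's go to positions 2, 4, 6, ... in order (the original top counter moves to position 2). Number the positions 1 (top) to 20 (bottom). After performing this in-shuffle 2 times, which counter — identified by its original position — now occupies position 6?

12

Work backwards from position 6, undoing one in-shuffle at a time:
6 ← 3 ← 12
So the counter now at position 6 started at position 12.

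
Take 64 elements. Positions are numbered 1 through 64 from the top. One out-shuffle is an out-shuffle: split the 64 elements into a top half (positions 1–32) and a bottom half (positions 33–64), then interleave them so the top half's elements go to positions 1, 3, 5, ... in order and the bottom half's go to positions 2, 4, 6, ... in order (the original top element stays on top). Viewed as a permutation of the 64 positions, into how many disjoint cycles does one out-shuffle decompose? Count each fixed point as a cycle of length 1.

Trace each unvisited position around until it returns:
(1) (2 3 5 9 17 33) (4 7 13 25 49 34) (6 11 21 41 18 35) (8 15 29 57 50 36) (10 19 37) (12 23 45 26 51 38) (14 27 53 42 20 39) ... plus 6 more
14 cycles in total.

14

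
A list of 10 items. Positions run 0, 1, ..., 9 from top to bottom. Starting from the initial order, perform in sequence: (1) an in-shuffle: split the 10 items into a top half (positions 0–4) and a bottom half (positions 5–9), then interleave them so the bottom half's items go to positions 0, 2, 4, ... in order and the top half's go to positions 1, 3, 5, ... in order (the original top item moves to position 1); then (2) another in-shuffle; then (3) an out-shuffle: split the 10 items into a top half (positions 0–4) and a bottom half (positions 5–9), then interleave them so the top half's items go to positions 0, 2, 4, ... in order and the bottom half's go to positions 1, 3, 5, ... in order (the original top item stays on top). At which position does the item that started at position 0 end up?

6

Track the item from position 0 forward through each operation:
  after op 1 (in-shuffle): 0 → 1
  after op 2 (in-shuffle): 1 → 3
  after op 3 (out-shuffle): 3 → 6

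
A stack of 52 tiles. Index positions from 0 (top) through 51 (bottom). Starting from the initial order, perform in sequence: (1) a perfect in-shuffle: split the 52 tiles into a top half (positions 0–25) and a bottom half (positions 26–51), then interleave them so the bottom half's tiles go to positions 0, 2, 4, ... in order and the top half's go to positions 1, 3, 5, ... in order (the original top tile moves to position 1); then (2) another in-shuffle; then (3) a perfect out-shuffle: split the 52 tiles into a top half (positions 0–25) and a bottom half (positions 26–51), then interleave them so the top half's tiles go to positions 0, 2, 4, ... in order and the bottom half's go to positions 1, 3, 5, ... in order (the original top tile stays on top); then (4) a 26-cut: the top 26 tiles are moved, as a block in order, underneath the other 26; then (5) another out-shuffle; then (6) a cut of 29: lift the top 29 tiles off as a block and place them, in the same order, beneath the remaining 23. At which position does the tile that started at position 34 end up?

Track the tile from position 34 forward through each operation:
  after op 1 (in-shuffle): 34 → 16
  after op 2 (in-shuffle): 16 → 33
  after op 3 (out-shuffle): 33 → 15
  after op 4 (cut 26): 15 → 41
  after op 5 (out-shuffle): 41 → 31
  after op 6 (cut 29): 31 → 2

2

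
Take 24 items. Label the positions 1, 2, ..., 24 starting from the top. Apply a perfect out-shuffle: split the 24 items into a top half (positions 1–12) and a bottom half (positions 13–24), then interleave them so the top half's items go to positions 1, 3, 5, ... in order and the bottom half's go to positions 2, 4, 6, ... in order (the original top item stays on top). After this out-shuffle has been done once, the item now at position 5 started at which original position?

Work backwards from position 5, undoing one out-shuffle at a time:
5 ← 3
So the item now at position 5 started at position 3.

3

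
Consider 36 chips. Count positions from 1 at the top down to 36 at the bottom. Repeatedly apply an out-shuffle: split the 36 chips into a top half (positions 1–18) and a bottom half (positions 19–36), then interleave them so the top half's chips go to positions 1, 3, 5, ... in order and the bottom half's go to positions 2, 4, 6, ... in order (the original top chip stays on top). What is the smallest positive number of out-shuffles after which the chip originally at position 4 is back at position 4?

12

Follow position 4 under repeated out-shuffles:
4 → 7 → 13 → 25 → 14 → 27 → 18 → 35 → 34 → 32 → 28 → 20 → 4
It first returns after 12 out-shuffles.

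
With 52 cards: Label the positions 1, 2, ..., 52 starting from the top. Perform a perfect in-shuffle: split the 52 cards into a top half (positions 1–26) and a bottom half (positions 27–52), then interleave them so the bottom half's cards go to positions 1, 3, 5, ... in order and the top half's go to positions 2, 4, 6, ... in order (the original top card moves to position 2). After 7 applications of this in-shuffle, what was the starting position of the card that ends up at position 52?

12

Work backwards from position 52, undoing one in-shuffle at a time:
52 ← 26 ← 13 ← 33 ← 43 ← 48 ← 24 ← 12
So the card now at position 52 started at position 12.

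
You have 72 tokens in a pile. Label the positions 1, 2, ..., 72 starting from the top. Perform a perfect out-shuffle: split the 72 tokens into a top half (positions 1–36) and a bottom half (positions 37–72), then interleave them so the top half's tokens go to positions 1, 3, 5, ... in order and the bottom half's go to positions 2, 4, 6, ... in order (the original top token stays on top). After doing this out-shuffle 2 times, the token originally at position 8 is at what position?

29

Track the token's position through each out-shuffle:
8 → 15 → 29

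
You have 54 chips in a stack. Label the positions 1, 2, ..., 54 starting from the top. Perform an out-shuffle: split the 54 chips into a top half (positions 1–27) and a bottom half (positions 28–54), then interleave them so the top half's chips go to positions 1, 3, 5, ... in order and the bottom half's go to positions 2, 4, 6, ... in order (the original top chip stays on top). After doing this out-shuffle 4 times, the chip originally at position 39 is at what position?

26

Track the chip's position through each out-shuffle:
39 → 24 → 47 → 40 → 26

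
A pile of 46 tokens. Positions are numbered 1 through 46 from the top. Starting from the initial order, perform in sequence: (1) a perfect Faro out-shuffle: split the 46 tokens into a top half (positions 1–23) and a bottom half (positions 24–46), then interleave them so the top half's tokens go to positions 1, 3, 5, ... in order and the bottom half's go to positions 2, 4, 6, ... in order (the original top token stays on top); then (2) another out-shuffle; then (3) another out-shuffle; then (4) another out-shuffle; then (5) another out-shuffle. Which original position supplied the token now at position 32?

9

Undo the operations in reverse order, starting from position 32:
  undo op 5 (out-shuffle, from bottom half): 32 ← 39
  undo op 4 (out-shuffle, from top half): 39 ← 20
  undo op 3 (out-shuffle, from bottom half): 20 ← 33
  undo op 2 (out-shuffle, from top half): 33 ← 17
  undo op 1 (out-shuffle, from top half): 17 ← 9
So the token at position 32 came from original position 9.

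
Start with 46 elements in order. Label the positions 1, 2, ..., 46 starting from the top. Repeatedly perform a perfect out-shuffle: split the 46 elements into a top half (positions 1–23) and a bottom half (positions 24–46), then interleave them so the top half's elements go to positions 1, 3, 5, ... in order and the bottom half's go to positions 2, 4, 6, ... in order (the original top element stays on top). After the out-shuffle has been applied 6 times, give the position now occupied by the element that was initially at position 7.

25

Track the element's position through each out-shuffle:
7 → 13 → 25 → 4 → 7 → 13 → 25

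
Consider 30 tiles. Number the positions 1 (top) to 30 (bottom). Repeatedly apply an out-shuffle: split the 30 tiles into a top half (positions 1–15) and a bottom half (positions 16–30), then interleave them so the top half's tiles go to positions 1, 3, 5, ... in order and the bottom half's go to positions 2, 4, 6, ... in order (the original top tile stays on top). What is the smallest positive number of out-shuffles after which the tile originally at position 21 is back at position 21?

Follow position 21 under repeated out-shuffles:
21 → 12 → 23 → 16 → 2 → 3 → 5 → 9 → ... → 21 (length 28)
It first returns after 28 out-shuffles.

28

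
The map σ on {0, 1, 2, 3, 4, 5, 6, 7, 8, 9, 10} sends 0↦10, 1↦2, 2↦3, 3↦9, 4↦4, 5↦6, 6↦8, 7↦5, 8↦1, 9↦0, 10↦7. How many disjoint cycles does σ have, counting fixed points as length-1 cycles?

2

Cycle decomposition: (0 10 7 5 6 8 1 2 3 9) (4).
2 cycles.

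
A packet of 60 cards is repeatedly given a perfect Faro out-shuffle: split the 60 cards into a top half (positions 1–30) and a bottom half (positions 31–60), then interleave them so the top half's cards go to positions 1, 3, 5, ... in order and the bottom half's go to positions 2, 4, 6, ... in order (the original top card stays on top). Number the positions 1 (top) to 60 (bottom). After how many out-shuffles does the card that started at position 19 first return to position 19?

Follow position 19 under repeated out-shuffles:
19 → 37 → 14 → 27 → 53 → 46 → 32 → 4 → ... → 19 (length 58)
It first returns after 58 out-shuffles.

58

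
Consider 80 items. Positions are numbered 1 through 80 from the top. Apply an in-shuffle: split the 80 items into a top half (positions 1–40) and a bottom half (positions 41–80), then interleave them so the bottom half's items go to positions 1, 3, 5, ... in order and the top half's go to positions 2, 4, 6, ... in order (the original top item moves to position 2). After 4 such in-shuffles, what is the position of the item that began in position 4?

Track the item's position through each in-shuffle:
4 → 8 → 16 → 32 → 64

64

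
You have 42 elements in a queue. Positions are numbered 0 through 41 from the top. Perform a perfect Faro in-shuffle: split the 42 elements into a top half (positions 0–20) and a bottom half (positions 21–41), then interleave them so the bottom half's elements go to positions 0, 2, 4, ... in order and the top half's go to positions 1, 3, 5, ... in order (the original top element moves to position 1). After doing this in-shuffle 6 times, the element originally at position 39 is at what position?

22

Track the element's position through each in-shuffle:
39 → 36 → 30 → 18 → 37 → 32 → 22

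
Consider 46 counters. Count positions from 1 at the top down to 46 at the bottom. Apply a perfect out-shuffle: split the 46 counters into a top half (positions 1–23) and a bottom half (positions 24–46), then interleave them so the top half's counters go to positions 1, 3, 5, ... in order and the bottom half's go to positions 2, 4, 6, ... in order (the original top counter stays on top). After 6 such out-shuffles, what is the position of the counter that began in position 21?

21

Track the counter's position through each out-shuffle:
21 → 41 → 36 → 26 → 6 → 11 → 21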